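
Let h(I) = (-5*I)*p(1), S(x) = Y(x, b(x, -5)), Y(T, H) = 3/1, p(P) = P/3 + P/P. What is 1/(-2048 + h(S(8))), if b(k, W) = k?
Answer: -1/2068 ≈ -0.00048356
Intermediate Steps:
p(P) = 1 + P/3 (p(P) = P*(⅓) + 1 = P/3 + 1 = 1 + P/3)
Y(T, H) = 3 (Y(T, H) = 3*1 = 3)
S(x) = 3
h(I) = -20*I/3 (h(I) = (-5*I)*(1 + (⅓)*1) = (-5*I)*(1 + ⅓) = -5*I*(4/3) = -20*I/3)
1/(-2048 + h(S(8))) = 1/(-2048 - 20/3*3) = 1/(-2048 - 20) = 1/(-2068) = -1/2068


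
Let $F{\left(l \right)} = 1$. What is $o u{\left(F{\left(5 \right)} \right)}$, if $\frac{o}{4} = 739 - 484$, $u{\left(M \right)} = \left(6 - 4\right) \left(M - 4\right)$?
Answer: $-6120$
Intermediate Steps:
$u{\left(M \right)} = -8 + 2 M$ ($u{\left(M \right)} = 2 \left(-4 + M\right) = -8 + 2 M$)
$o = 1020$ ($o = 4 \left(739 - 484\right) = 4 \cdot 255 = 1020$)
$o u{\left(F{\left(5 \right)} \right)} = 1020 \left(-8 + 2 \cdot 1\right) = 1020 \left(-8 + 2\right) = 1020 \left(-6\right) = -6120$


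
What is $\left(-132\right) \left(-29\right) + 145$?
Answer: $3973$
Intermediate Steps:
$\left(-132\right) \left(-29\right) + 145 = 3828 + 145 = 3973$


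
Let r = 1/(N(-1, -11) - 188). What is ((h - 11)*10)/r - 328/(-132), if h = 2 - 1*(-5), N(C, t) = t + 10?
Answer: 249562/33 ≈ 7562.5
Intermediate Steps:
N(C, t) = 10 + t
h = 7 (h = 2 + 5 = 7)
r = -1/189 (r = 1/((10 - 11) - 188) = 1/(-1 - 188) = 1/(-189) = -1/189 ≈ -0.0052910)
((h - 11)*10)/r - 328/(-132) = ((7 - 11)*10)/(-1/189) - 328/(-132) = -4*10*(-189) - 328*(-1/132) = -40*(-189) + 82/33 = 7560 + 82/33 = 249562/33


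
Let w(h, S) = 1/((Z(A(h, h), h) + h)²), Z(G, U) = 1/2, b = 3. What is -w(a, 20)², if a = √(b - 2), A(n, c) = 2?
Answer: -16/81 ≈ -0.19753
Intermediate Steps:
Z(G, U) = ½
a = 1 (a = √(3 - 2) = √1 = 1)
w(h, S) = (½ + h)⁻² (w(h, S) = 1/((½ + h)²) = (½ + h)⁻²)
-w(a, 20)² = -(4/(1 + 2*1)²)² = -(4/(1 + 2)²)² = -(4/3²)² = -(4*(⅑))² = -(4/9)² = -1*16/81 = -16/81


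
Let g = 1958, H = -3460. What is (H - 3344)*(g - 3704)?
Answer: 11879784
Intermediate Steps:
(H - 3344)*(g - 3704) = (-3460 - 3344)*(1958 - 3704) = -6804*(-1746) = 11879784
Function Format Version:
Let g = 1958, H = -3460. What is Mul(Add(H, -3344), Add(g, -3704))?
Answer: 11879784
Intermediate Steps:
Mul(Add(H, -3344), Add(g, -3704)) = Mul(Add(-3460, -3344), Add(1958, -3704)) = Mul(-6804, -1746) = 11879784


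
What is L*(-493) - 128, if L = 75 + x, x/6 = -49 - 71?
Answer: 317857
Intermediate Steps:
x = -720 (x = 6*(-49 - 71) = 6*(-120) = -720)
L = -645 (L = 75 - 720 = -645)
L*(-493) - 128 = -645*(-493) - 128 = 317985 - 128 = 317857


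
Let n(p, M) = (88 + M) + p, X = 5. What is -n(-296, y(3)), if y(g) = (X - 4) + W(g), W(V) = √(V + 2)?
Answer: 207 - √5 ≈ 204.76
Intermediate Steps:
W(V) = √(2 + V)
y(g) = 1 + √(2 + g) (y(g) = (5 - 4) + √(2 + g) = 1 + √(2 + g))
n(p, M) = 88 + M + p
-n(-296, y(3)) = -(88 + (1 + √(2 + 3)) - 296) = -(88 + (1 + √5) - 296) = -(-207 + √5) = 207 - √5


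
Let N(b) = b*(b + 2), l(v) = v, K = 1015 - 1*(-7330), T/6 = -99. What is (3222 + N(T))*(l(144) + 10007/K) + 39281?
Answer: 86063833127/1669 ≈ 5.1566e+7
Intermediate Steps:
T = -594 (T = 6*(-99) = -594)
K = 8345 (K = 1015 + 7330 = 8345)
N(b) = b*(2 + b)
(3222 + N(T))*(l(144) + 10007/K) + 39281 = (3222 - 594*(2 - 594))*(144 + 10007/8345) + 39281 = (3222 - 594*(-592))*(144 + 10007*(1/8345)) + 39281 = (3222 + 351648)*(144 + 10007/8345) + 39281 = 354870*(1211687/8345) + 39281 = 85998273138/1669 + 39281 = 86063833127/1669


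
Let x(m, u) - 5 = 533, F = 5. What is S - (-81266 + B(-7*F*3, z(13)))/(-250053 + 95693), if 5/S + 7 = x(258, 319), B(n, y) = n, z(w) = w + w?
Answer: -42436201/81965160 ≈ -0.51773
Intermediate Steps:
z(w) = 2*w
x(m, u) = 538 (x(m, u) = 5 + 533 = 538)
S = 5/531 (S = 5/(-7 + 538) = 5/531 ≈ 0.0094162)
S - (-81266 + B(-7*F*3, z(13)))/(-250053 + 95693) = 5/531 - (-81266 - 7*5*3)/(-250053 + 95693) = 5/531 - (-81266 - 35*3)/(-154360) = 5/531 - (-81266 - 105)*(-1)/154360 = 5/531 - (-81371)*(-1)/154360 = 5/531 - 1*81371/154360 = 5/531 - 81371/154360 = -42436201/81965160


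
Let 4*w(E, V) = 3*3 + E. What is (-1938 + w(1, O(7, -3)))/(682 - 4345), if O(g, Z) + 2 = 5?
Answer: 3871/7326 ≈ 0.52839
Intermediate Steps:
O(g, Z) = 3 (O(g, Z) = -2 + 5 = 3)
w(E, V) = 9/4 + E/4 (w(E, V) = (3*3 + E)/4 = (9 + E)/4 = 9/4 + E/4)
(-1938 + w(1, O(7, -3)))/(682 - 4345) = (-1938 + (9/4 + (¼)*1))/(682 - 4345) = (-1938 + (9/4 + ¼))/(-3663) = (-1938 + 5/2)*(-1/3663) = -3871/2*(-1/3663) = 3871/7326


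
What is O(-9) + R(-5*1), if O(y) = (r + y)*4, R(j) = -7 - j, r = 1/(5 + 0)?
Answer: -186/5 ≈ -37.200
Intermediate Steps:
r = ⅕ (r = 1/5 = ⅕ ≈ 0.20000)
O(y) = ⅘ + 4*y (O(y) = (⅕ + y)*4 = ⅘ + 4*y)
O(-9) + R(-5*1) = (⅘ + 4*(-9)) + (-7 - (-5)) = (⅘ - 36) + (-7 - 1*(-5)) = -176/5 + (-7 + 5) = -176/5 - 2 = -186/5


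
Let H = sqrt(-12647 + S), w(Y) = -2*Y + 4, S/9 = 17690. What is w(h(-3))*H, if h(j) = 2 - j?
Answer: -6*sqrt(146563) ≈ -2297.0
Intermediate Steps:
S = 159210 (S = 9*17690 = 159210)
w(Y) = 4 - 2*Y
H = sqrt(146563) (H = sqrt(-12647 + 159210) = sqrt(146563) ≈ 382.84)
w(h(-3))*H = (4 - 2*(2 - 1*(-3)))*sqrt(146563) = (4 - 2*(2 + 3))*sqrt(146563) = (4 - 2*5)*sqrt(146563) = (4 - 10)*sqrt(146563) = -6*sqrt(146563)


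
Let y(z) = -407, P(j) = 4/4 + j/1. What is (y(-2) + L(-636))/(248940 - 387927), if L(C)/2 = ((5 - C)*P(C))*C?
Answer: -517748113/138987 ≈ -3725.2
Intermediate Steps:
P(j) = 1 + j (P(j) = 4*(1/4) + j*1 = 1 + j)
L(C) = 2*C*(1 + C)*(5 - C) (L(C) = 2*(((5 - C)*(1 + C))*C) = 2*(((1 + C)*(5 - C))*C) = 2*(C*(1 + C)*(5 - C)) = 2*C*(1 + C)*(5 - C))
(y(-2) + L(-636))/(248940 - 387927) = (-407 - 2*(-636)*(1 - 636)*(-5 - 636))/(248940 - 387927) = (-407 - 2*(-636)*(-635)*(-641))/(-138987) = (-407 + 517748520)*(-1/138987) = 517748113*(-1/138987) = -517748113/138987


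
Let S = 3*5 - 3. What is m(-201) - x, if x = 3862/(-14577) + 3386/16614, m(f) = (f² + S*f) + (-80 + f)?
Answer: 1522037357395/40363713 ≈ 37708.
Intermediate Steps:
S = 12 (S = 15 - 3 = 12)
m(f) = -80 + f² + 13*f (m(f) = (f² + 12*f) + (-80 + f) = -80 + f² + 13*f)
x = -2467591/40363713 (x = 3862*(-1/14577) + 3386*(1/16614) = -3862/14577 + 1693/8307 = -2467591/40363713 ≈ -0.061134)
m(-201) - x = (-80 + (-201)² + 13*(-201)) - 1*(-2467591/40363713) = (-80 + 40401 - 2613) + 2467591/40363713 = 37708 + 2467591/40363713 = 1522037357395/40363713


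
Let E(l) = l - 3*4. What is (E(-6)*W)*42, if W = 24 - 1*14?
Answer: -7560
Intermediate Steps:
W = 10 (W = 24 - 14 = 10)
E(l) = -12 + l (E(l) = l - 12 = -12 + l)
(E(-6)*W)*42 = ((-12 - 6)*10)*42 = -18*10*42 = -180*42 = -7560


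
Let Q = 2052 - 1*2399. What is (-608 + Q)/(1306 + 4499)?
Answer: -191/1161 ≈ -0.16451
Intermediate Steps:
Q = -347 (Q = 2052 - 2399 = -347)
(-608 + Q)/(1306 + 4499) = (-608 - 347)/(1306 + 4499) = -955/5805 = -955*1/5805 = -191/1161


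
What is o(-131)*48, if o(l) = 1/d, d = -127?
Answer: -48/127 ≈ -0.37795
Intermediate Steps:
o(l) = -1/127 (o(l) = 1/(-127) = -1/127)
o(-131)*48 = -1/127*48 = -48/127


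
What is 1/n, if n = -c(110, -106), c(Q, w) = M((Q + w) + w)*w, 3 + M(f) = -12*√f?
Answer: I/(318*(-I + 4*√102)) ≈ -1.9257e-6 + 7.7794e-5*I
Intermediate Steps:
M(f) = -3 - 12*√f
c(Q, w) = w*(-3 - 12*√(Q + 2*w)) (c(Q, w) = (-3 - 12*√((Q + w) + w))*w = (-3 - 12*√(Q + 2*w))*w = w*(-3 - 12*√(Q + 2*w)))
n = -318 - 1272*I*√102 (n = -(-3)*(-106)*(1 + 4*√(110 + 2*(-106))) = -(-3)*(-106)*(1 + 4*√(110 - 212)) = -(-3)*(-106)*(1 + 4*√(-102)) = -(-3)*(-106)*(1 + 4*(I*√102)) = -(-3)*(-106)*(1 + 4*I*√102) = -(318 + 1272*I*√102) = -318 - 1272*I*√102 ≈ -318.0 - 12847.0*I)
1/n = 1/(-318 - 1272*I*√102)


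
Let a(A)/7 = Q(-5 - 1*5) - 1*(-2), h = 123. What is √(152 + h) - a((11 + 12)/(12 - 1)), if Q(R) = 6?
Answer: -56 + 5*√11 ≈ -39.417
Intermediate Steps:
a(A) = 56 (a(A) = 7*(6 - 1*(-2)) = 7*(6 + 2) = 7*8 = 56)
√(152 + h) - a((11 + 12)/(12 - 1)) = √(152 + 123) - 1*56 = √275 - 56 = 5*√11 - 56 = -56 + 5*√11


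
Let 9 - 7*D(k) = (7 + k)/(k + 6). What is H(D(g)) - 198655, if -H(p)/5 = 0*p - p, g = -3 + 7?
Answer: -2781091/14 ≈ -1.9865e+5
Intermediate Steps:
g = 4
D(k) = 9/7 - (7 + k)/(7*(6 + k)) (D(k) = 9/7 - (7 + k)/(7*(k + 6)) = 9/7 - (7 + k)/(7*(6 + k)))
H(p) = 5*p (H(p) = -5*(0*p - p) = -5*(0 - p) = -(-5)*p = 5*p)
H(D(g)) - 198655 = 5*((47 + 8*4)/(7*(6 + 4))) - 198655 = 5*((⅐)*(47 + 32)/10) - 198655 = 5*((⅐)*(⅒)*79) - 198655 = 5*(79/70) - 198655 = 79/14 - 198655 = -2781091/14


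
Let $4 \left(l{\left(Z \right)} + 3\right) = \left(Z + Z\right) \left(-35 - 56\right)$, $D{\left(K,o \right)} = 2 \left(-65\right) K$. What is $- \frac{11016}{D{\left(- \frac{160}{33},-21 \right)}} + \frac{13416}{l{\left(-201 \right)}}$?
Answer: $- \frac{50741699}{3169400} \approx -16.01$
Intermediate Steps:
$D{\left(K,o \right)} = - 130 K$
$l{\left(Z \right)} = -3 - \frac{91 Z}{2}$ ($l{\left(Z \right)} = -3 + \frac{\left(Z + Z\right) \left(-35 - 56\right)}{4} = -3 + \frac{2 Z \left(-91\right)}{4} = -3 + \frac{\left(-182\right) Z}{4} = -3 - \frac{91 Z}{2}$)
$- \frac{11016}{D{\left(- \frac{160}{33},-21 \right)}} + \frac{13416}{l{\left(-201 \right)}} = - \frac{11016}{\left(-130\right) \left(- \frac{160}{33}\right)} + \frac{13416}{-3 - - \frac{18291}{2}} = - \frac{11016}{\left(-130\right) \left(\left(-160\right) \frac{1}{33}\right)} + \frac{13416}{-3 + \frac{18291}{2}} = - \frac{11016}{\left(-130\right) \left(- \frac{160}{33}\right)} + \frac{13416}{\frac{18285}{2}} = - \frac{11016}{\frac{20800}{33}} + 13416 \cdot \frac{2}{18285} = \left(-11016\right) \frac{33}{20800} + \frac{8944}{6095} = - \frac{45441}{2600} + \frac{8944}{6095} = - \frac{50741699}{3169400}$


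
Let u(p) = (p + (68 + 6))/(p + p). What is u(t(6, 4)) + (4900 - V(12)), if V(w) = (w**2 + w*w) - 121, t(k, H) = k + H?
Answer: 23686/5 ≈ 4737.2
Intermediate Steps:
t(k, H) = H + k
V(w) = -121 + 2*w**2 (V(w) = (w**2 + w**2) - 121 = 2*w**2 - 121 = -121 + 2*w**2)
u(p) = (74 + p)/(2*p) (u(p) = (p + 74)/((2*p)) = (74 + p)*(1/(2*p)) = (74 + p)/(2*p))
u(t(6, 4)) + (4900 - V(12)) = (74 + (4 + 6))/(2*(4 + 6)) + (4900 - (-121 + 2*12**2)) = (1/2)*(74 + 10)/10 + (4900 - (-121 + 2*144)) = (1/2)*(1/10)*84 + (4900 - (-121 + 288)) = 21/5 + (4900 - 1*167) = 21/5 + (4900 - 167) = 21/5 + 4733 = 23686/5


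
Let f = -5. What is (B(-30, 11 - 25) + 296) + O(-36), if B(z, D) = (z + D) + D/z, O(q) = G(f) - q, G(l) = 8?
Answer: 4447/15 ≈ 296.47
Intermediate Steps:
O(q) = 8 - q
B(z, D) = D + z + D/z (B(z, D) = (D + z) + D/z = D + z + D/z)
(B(-30, 11 - 25) + 296) + O(-36) = (((11 - 25) - 30 + (11 - 25)/(-30)) + 296) + (8 - 1*(-36)) = ((-14 - 30 - 14*(-1/30)) + 296) + (8 + 36) = ((-14 - 30 + 7/15) + 296) + 44 = (-653/15 + 296) + 44 = 3787/15 + 44 = 4447/15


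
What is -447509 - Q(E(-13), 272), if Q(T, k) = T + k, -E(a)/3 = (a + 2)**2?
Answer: -447418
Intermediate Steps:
E(a) = -3*(2 + a)**2 (E(a) = -3*(a + 2)**2 = -3*(2 + a)**2)
-447509 - Q(E(-13), 272) = -447509 - (-3*(2 - 13)**2 + 272) = -447509 - (-3*(-11)**2 + 272) = -447509 - (-3*121 + 272) = -447509 - (-363 + 272) = -447509 - 1*(-91) = -447509 + 91 = -447418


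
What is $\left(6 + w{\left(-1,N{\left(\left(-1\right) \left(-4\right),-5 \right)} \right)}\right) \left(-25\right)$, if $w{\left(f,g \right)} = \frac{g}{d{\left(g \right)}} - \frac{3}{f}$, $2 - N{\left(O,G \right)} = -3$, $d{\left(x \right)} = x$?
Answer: $-250$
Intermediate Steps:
$N{\left(O,G \right)} = 5$ ($N{\left(O,G \right)} = 2 - -3 = 2 + 3 = 5$)
$w{\left(f,g \right)} = 1 - \frac{3}{f}$ ($w{\left(f,g \right)} = \frac{g}{g} - \frac{3}{f} = 1 - \frac{3}{f}$)
$\left(6 + w{\left(-1,N{\left(\left(-1\right) \left(-4\right),-5 \right)} \right)}\right) \left(-25\right) = \left(6 + \frac{-3 - 1}{-1}\right) \left(-25\right) = \left(6 - -4\right) \left(-25\right) = \left(6 + 4\right) \left(-25\right) = 10 \left(-25\right) = -250$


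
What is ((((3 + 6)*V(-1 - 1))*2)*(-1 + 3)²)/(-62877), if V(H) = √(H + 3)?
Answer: -24/20959 ≈ -0.0011451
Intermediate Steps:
V(H) = √(3 + H)
((((3 + 6)*V(-1 - 1))*2)*(-1 + 3)²)/(-62877) = ((((3 + 6)*√(3 + (-1 - 1)))*2)*(-1 + 3)²)/(-62877) = (((9*√(3 - 2))*2)*2²)*(-1/62877) = (((9*√1)*2)*4)*(-1/62877) = (((9*1)*2)*4)*(-1/62877) = ((9*2)*4)*(-1/62877) = (18*4)*(-1/62877) = 72*(-1/62877) = -24/20959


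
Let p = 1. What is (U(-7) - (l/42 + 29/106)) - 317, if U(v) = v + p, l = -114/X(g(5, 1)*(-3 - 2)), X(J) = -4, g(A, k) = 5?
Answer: -480745/1484 ≈ -323.95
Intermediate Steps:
l = 57/2 (l = -114/(-4) = -114*(-¼) = 57/2 ≈ 28.500)
U(v) = 1 + v (U(v) = v + 1 = 1 + v)
(U(-7) - (l/42 + 29/106)) - 317 = ((1 - 7) - ((57/2)/42 + 29/106)) - 317 = (-6 - ((57/2)*(1/42) + 29*(1/106))) - 317 = (-6 - (19/28 + 29/106)) - 317 = (-6 - 1*1413/1484) - 317 = (-6 - 1413/1484) - 317 = -10317/1484 - 317 = -480745/1484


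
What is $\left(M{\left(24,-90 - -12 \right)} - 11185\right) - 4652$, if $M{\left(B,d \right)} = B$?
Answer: $-15813$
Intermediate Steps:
$\left(M{\left(24,-90 - -12 \right)} - 11185\right) - 4652 = \left(24 - 11185\right) - 4652 = -11161 - 4652 = -15813$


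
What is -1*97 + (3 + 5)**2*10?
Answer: 543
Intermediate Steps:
-1*97 + (3 + 5)**2*10 = -97 + 8**2*10 = -97 + 64*10 = -97 + 640 = 543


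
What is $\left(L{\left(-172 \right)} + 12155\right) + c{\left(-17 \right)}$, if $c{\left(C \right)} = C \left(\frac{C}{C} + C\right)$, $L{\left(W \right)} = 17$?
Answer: $12444$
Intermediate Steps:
$c{\left(C \right)} = C \left(1 + C\right)$
$\left(L{\left(-172 \right)} + 12155\right) + c{\left(-17 \right)} = \left(17 + 12155\right) - 17 \left(1 - 17\right) = 12172 - -272 = 12172 + 272 = 12444$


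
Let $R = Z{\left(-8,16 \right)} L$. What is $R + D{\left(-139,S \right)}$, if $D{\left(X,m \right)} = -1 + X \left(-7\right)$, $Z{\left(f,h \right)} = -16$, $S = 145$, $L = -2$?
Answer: $1004$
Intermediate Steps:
$R = 32$ ($R = \left(-16\right) \left(-2\right) = 32$)
$D{\left(X,m \right)} = -1 - 7 X$
$R + D{\left(-139,S \right)} = 32 - -972 = 32 + \left(-1 + 973\right) = 32 + 972 = 1004$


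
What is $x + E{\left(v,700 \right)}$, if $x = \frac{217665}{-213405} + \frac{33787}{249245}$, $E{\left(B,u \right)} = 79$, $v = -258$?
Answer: $\frac{276998574039}{3546008615} \approx 78.116$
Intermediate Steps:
$x = - \frac{3136106546}{3546008615}$ ($x = 217665 \left(- \frac{1}{213405}\right) + 33787 \cdot \frac{1}{249245} = - \frac{14511}{14227} + \frac{33787}{249245} = - \frac{3136106546}{3546008615} \approx -0.88441$)
$x + E{\left(v,700 \right)} = - \frac{3136106546}{3546008615} + 79 = \frac{276998574039}{3546008615}$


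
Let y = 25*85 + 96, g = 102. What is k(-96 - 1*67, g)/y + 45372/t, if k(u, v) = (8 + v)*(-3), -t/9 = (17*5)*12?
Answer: -8650051/1699065 ≈ -5.0911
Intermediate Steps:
y = 2221 (y = 2125 + 96 = 2221)
t = -9180 (t = -9*17*5*12 = -765*12 = -9*1020 = -9180)
k(u, v) = -24 - 3*v
k(-96 - 1*67, g)/y + 45372/t = (-24 - 3*102)/2221 + 45372/(-9180) = (-24 - 306)*(1/2221) + 45372*(-1/9180) = -330*1/2221 - 3781/765 = -330/2221 - 3781/765 = -8650051/1699065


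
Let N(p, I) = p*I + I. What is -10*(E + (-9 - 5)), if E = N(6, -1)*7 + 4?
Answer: 590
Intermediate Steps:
N(p, I) = I + I*p (N(p, I) = I*p + I = I + I*p)
E = -45 (E = -(1 + 6)*7 + 4 = -1*7*7 + 4 = -7*7 + 4 = -49 + 4 = -45)
-10*(E + (-9 - 5)) = -10*(-45 + (-9 - 5)) = -10*(-45 - 14) = -10*(-59) = 590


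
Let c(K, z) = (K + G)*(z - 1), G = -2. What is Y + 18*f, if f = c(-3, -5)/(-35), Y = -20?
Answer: -248/7 ≈ -35.429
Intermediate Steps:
c(K, z) = (-1 + z)*(-2 + K) (c(K, z) = (K - 2)*(z - 1) = (-2 + K)*(-1 + z) = (-1 + z)*(-2 + K))
f = -6/7 (f = (2 - 1*(-3) - 2*(-5) - 3*(-5))/(-35) = (2 + 3 + 10 + 15)*(-1/35) = 30*(-1/35) = -6/7 ≈ -0.85714)
Y + 18*f = -20 + 18*(-6/7) = -20 - 108/7 = -248/7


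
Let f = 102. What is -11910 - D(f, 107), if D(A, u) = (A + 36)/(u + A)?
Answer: -2489328/209 ≈ -11911.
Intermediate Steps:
D(A, u) = (36 + A)/(A + u)
-11910 - D(f, 107) = -11910 - (36 + 102)/(102 + 107) = -11910 - 138/209 = -2489328/209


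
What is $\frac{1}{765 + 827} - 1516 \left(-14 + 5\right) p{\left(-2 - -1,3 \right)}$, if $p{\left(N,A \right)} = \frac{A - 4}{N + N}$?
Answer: $\frac{10860625}{1592} \approx 6822.0$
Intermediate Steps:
$p{\left(N,A \right)} = \frac{-4 + A}{2 N}$
$\frac{1}{765 + 827} - 1516 \left(-14 + 5\right) p{\left(-2 - -1,3 \right)} = \frac{1}{765 + 827} - 1516 \left(-14 + 5\right) \frac{-4 + 3}{2 \left(-2 - -1\right)} = \frac{1}{1592} - 1516 \left(- 9 \cdot \frac{1}{2} \frac{1}{-2 + 1} \left(-1\right)\right) = \frac{1}{1592} - 1516 \left(- 9 \cdot \frac{1}{2} \frac{1}{-1} \left(-1\right)\right) = \frac{1}{1592} - 1516 \left(- 9 \cdot \frac{1}{2} \left(-1\right) \left(-1\right)\right) = \frac{1}{1592} - 1516 \left(\left(-9\right) \frac{1}{2}\right) = \frac{1}{1592} - -6822 = \frac{1}{1592} + 6822 = \frac{10860625}{1592}$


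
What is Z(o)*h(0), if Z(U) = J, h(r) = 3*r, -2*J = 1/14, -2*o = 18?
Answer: 0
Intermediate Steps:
o = -9 (o = -½*18 = -9)
J = -1/28 (J = -½/14 = -½*1/14 = -1/28 ≈ -0.035714)
Z(U) = -1/28
Z(o)*h(0) = -3*0/28 = -1/28*0 = 0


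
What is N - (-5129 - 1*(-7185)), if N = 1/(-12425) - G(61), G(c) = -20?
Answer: -25297301/12425 ≈ -2036.0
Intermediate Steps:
N = 248499/12425 (N = 1/(-12425) - 1*(-20) = -1/12425 + 20 = 248499/12425 ≈ 20.000)
N - (-5129 - 1*(-7185)) = 248499/12425 - (-5129 - 1*(-7185)) = 248499/12425 - (-5129 + 7185) = 248499/12425 - 1*2056 = 248499/12425 - 2056 = -25297301/12425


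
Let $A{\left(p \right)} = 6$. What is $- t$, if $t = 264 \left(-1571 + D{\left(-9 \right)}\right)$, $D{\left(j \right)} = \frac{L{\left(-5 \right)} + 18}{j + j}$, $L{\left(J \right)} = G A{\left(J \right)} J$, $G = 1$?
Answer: $414568$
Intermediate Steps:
$L{\left(J \right)} = 6 J$ ($L{\left(J \right)} = 1 \cdot 6 J = 6 J$)
$D{\left(j \right)} = - \frac{6}{j}$ ($D{\left(j \right)} = \frac{6 \left(-5\right) + 18}{j + j} = \frac{-30 + 18}{2 j} = - 12 \frac{1}{2 j} = - \frac{6}{j}$)
$t = -414568$ ($t = 264 \left(-1571 - \frac{6}{-9}\right) = 264 \left(-1571 - - \frac{2}{3}\right) = 264 \left(-1571 + \frac{2}{3}\right) = 264 \left(- \frac{4711}{3}\right) = -414568$)
$- t = \left(-1\right) \left(-414568\right) = 414568$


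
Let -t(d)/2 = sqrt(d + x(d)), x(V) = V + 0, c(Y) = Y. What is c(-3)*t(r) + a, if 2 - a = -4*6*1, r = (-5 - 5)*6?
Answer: 26 + 12*I*sqrt(30) ≈ 26.0 + 65.727*I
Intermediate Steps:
x(V) = V
r = -60 (r = -10*6 = -60)
t(d) = -2*sqrt(2)*sqrt(d) (t(d) = -2*sqrt(d + d) = -2*sqrt(2)*sqrt(d))
a = 26 (a = 2 - (-4*6) = 2 - (-24) = 2 - 1*(-24) = 2 + 24 = 26)
c(-3)*t(r) + a = -(-6)*sqrt(2)*sqrt(-60) + 26 = -(-6)*sqrt(2)*2*I*sqrt(15) + 26 = -(-12)*I*sqrt(30) + 26 = 12*I*sqrt(30) + 26 = 26 + 12*I*sqrt(30)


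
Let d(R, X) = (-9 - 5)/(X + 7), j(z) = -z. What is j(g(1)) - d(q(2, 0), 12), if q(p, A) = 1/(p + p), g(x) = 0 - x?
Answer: 33/19 ≈ 1.7368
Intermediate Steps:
g(x) = -x
q(p, A) = 1/(2*p)
d(R, X) = -14/(7 + X)
j(g(1)) - d(q(2, 0), 12) = -(-1) - (-14)/(7 + 12) = -1*(-1) - (-14)/19 = 1 - (-14)/19 = 1 - 1*(-14/19) = 1 + 14/19 = 33/19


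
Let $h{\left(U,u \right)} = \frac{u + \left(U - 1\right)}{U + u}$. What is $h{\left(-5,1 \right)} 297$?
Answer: $\frac{1485}{4} \approx 371.25$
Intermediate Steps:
$h{\left(U,u \right)} = \frac{-1 + U + u}{U + u}$ ($h{\left(U,u \right)} = \frac{u + \left(-1 + U\right)}{U + u} = \frac{-1 + U + u}{U + u}$)
$h{\left(-5,1 \right)} 297 = \frac{-1 - 5 + 1}{-5 + 1} \cdot 297 = \frac{1}{-4} \left(-5\right) 297 = \left(- \frac{1}{4}\right) \left(-5\right) 297 = \frac{5}{4} \cdot 297 = \frac{1485}{4}$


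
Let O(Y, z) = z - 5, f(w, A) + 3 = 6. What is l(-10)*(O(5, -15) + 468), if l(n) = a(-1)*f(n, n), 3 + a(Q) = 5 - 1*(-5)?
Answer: 9408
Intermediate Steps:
f(w, A) = 3 (f(w, A) = -3 + 6 = 3)
O(Y, z) = -5 + z
a(Q) = 7 (a(Q) = -3 + (5 - 1*(-5)) = -3 + (5 + 5) = -3 + 10 = 7)
l(n) = 21 (l(n) = 7*3 = 21)
l(-10)*(O(5, -15) + 468) = 21*((-5 - 15) + 468) = 21*(-20 + 468) = 21*448 = 9408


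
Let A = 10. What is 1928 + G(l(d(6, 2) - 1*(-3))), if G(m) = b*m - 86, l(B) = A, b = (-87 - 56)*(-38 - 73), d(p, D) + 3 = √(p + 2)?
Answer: 160572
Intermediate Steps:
d(p, D) = -3 + √(2 + p) (d(p, D) = -3 + √(p + 2) = -3 + √(2 + p))
b = 15873 (b = -143*(-111) = 15873)
l(B) = 10
G(m) = -86 + 15873*m (G(m) = 15873*m - 86 = -86 + 15873*m)
1928 + G(l(d(6, 2) - 1*(-3))) = 1928 + (-86 + 15873*10) = 1928 + (-86 + 158730) = 1928 + 158644 = 160572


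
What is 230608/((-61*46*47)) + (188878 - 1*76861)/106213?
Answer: -4860270755/7003791433 ≈ -0.69395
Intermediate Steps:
230608/((-61*46*47)) + (188878 - 1*76861)/106213 = 230608/((-2806*47)) + (188878 - 76861)*(1/106213) = 230608/(-131882) + 112017*(1/106213) = 230608*(-1/131882) + 112017/106213 = -115304/65941 + 112017/106213 = -4860270755/7003791433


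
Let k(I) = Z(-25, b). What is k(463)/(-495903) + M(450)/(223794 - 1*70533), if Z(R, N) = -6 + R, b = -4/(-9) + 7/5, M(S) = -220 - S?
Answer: -109167973/25334196561 ≈ -0.0043091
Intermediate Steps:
b = 83/45 (b = -4*(-1/9) + 7*(1/5) = 4/9 + 7/5 = 83/45 ≈ 1.8444)
k(I) = -31 (k(I) = -6 - 25 = -31)
k(463)/(-495903) + M(450)/(223794 - 1*70533) = -31/(-495903) + (-220 - 1*450)/(223794 - 1*70533) = -31*(-1/495903) + (-220 - 450)/(223794 - 70533) = 31/495903 - 670/153261 = -109167973/25334196561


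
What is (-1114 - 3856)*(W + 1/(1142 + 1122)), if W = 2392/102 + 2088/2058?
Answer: -343979080735/2828868 ≈ -1.2160e+5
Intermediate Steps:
W = 427976/17493 (W = 2392*(1/102) + 2088*(1/2058) = 1196/51 + 348/343 = 427976/17493 ≈ 24.466)
(-1114 - 3856)*(W + 1/(1142 + 1122)) = (-1114 - 3856)*(427976/17493 + 1/(1142 + 1122)) = -4970*(427976/17493 + 1/2264) = -4970*968955157/39604152 = -343979080735/2828868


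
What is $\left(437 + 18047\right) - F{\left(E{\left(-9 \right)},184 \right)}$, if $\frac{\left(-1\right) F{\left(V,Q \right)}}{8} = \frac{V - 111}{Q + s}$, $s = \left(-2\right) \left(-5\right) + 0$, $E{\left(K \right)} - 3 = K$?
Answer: $\frac{1792480}{97} \approx 18479.0$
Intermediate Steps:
$E{\left(K \right)} = 3 + K$
$s = 10$ ($s = 10 + 0 = 10$)
$F{\left(V,Q \right)} = - \frac{8 \left(-111 + V\right)}{10 + Q}$ ($F{\left(V,Q \right)} = - 8 \frac{V - 111}{Q + 10} = - 8 \frac{-111 + V}{10 + Q} = - \frac{8 \left(-111 + V\right)}{10 + Q}$)
$\left(437 + 18047\right) - F{\left(E{\left(-9 \right)},184 \right)} = \left(437 + 18047\right) - \frac{8 \left(111 - \left(3 - 9\right)\right)}{10 + 184} = 18484 - \frac{8 \left(111 - -6\right)}{194} = 18484 - 8 \cdot \frac{1}{194} \left(111 + 6\right) = 18484 - 8 \cdot \frac{1}{194} \cdot 117 = 18484 - \frac{468}{97} = \frac{1792480}{97}$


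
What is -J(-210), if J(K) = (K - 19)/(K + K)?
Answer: -229/420 ≈ -0.54524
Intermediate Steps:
J(K) = (-19 + K)/(2*K) (J(K) = (-19 + K)/((2*K)) = (-19 + K)*(1/(2*K)) = (-19 + K)/(2*K))
-J(-210) = -(-19 - 210)/(2*(-210)) = -(-1)*(-229)/(2*210) = -1*229/420 = -229/420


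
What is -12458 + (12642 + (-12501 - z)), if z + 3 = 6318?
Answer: -18632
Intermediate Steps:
z = 6315 (z = -3 + 6318 = 6315)
-12458 + (12642 + (-12501 - z)) = -12458 + (12642 + (-12501 - 1*6315)) = -12458 + (12642 + (-12501 - 6315)) = -12458 + (12642 - 18816) = -12458 - 6174 = -18632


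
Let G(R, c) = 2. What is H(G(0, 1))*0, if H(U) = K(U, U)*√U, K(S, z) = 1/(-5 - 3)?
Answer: 0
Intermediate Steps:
K(S, z) = -⅛ (K(S, z) = 1/(-8) = -⅛)
H(U) = -√U/8
H(G(0, 1))*0 = -√2/8*0 = 0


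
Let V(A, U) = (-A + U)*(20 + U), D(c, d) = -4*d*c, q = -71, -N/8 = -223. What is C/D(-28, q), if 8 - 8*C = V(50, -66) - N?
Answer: 443/7952 ≈ 0.055709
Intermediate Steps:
N = 1784 (N = -8*(-223) = 1784)
D(c, d) = -4*c*d
V(A, U) = (20 + U)*(U - A) (V(A, U) = (U - A)*(20 + U) = (20 + U)*(U - A))
C = -443 (C = 1 - (((-66)² - 20*50 + 20*(-66) - 1*50*(-66)) - 1*1784)/8 = 1 - ((4356 - 1000 - 1320 + 3300) - 1784)/8 = 1 - (5336 - 1784)/8 = 1 - ⅛*3552 = 1 - 444 = -443)
C/D(-28, q) = -443/((-4*(-28)*(-71))) = -443/(-7952) = -443*(-1/7952) = 443/7952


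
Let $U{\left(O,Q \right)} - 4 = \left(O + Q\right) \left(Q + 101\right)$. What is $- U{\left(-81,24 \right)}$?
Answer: $7121$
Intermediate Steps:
$U{\left(O,Q \right)} = 4 + \left(101 + Q\right) \left(O + Q\right)$ ($U{\left(O,Q \right)} = 4 + \left(O + Q\right) \left(Q + 101\right) = 4 + \left(O + Q\right) \left(101 + Q\right) = 4 + \left(101 + Q\right) \left(O + Q\right)$)
$- U{\left(-81,24 \right)} = - (4 + 24^{2} + 101 \left(-81\right) + 101 \cdot 24 - 1944) = - (4 + 576 - 8181 + 2424 - 1944) = \left(-1\right) \left(-7121\right) = 7121$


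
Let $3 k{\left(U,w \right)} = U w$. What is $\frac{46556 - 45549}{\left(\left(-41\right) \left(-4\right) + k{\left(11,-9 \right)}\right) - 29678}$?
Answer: $- \frac{1007}{29547} \approx -0.034081$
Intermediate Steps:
$k{\left(U,w \right)} = \frac{U w}{3}$
$\frac{46556 - 45549}{\left(\left(-41\right) \left(-4\right) + k{\left(11,-9 \right)}\right) - 29678} = \frac{46556 - 45549}{\left(\left(-41\right) \left(-4\right) + \frac{1}{3} \cdot 11 \left(-9\right)\right) - 29678} = \frac{1007}{\left(164 - 33\right) - 29678} = \frac{1007}{131 - 29678} = \frac{1007}{-29547} = 1007 \left(- \frac{1}{29547}\right) = - \frac{1007}{29547}$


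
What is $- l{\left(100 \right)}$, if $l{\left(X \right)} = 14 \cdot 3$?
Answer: $-42$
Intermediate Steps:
$l{\left(X \right)} = 42$
$- l{\left(100 \right)} = \left(-1\right) 42 = -42$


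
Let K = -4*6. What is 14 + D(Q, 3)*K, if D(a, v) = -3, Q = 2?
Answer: 86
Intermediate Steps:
K = -24
14 + D(Q, 3)*K = 14 - 3*(-24) = 14 + 72 = 86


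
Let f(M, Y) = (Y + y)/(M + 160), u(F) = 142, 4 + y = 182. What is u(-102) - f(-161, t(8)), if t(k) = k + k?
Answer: 336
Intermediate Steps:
y = 178 (y = -4 + 182 = 178)
t(k) = 2*k
f(M, Y) = (178 + Y)/(160 + M) (f(M, Y) = (Y + 178)/(M + 160) = (178 + Y)/(160 + M))
u(-102) - f(-161, t(8)) = 142 - (178 + 2*8)/(160 - 161) = 142 - (178 + 16)/(-1) = 142 - (-1)*194 = 142 - 1*(-194) = 142 + 194 = 336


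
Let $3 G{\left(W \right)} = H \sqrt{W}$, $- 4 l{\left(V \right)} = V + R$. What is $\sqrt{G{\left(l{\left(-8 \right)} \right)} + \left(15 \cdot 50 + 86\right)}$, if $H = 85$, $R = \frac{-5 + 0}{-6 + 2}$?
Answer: $\frac{\sqrt{3344 + 85 \sqrt{3}}}{2} \approx 29.543$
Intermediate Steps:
$R = \frac{5}{4}$ ($R = - \frac{5}{-4} = \left(-5\right) \left(- \frac{1}{4}\right) = \frac{5}{4} \approx 1.25$)
$l{\left(V \right)} = - \frac{5}{16} - \frac{V}{4}$ ($l{\left(V \right)} = - \frac{V + \frac{5}{4}}{4} = - \frac{\frac{5}{4} + V}{4} = - \frac{5}{16} - \frac{V}{4}$)
$G{\left(W \right)} = \frac{85 \sqrt{W}}{3}$
$\sqrt{G{\left(l{\left(-8 \right)} \right)} + \left(15 \cdot 50 + 86\right)} = \sqrt{\frac{85 \sqrt{- \frac{5}{16} - -2}}{3} + \left(15 \cdot 50 + 86\right)} = \sqrt{\frac{85 \sqrt{- \frac{5}{16} + 2}}{3} + \left(750 + 86\right)} = \sqrt{\frac{85 \sqrt{\frac{27}{16}}}{3} + 836} = \sqrt{\frac{85 \frac{3 \sqrt{3}}{4}}{3} + 836} = \sqrt{\frac{85 \sqrt{3}}{4} + 836} = \sqrt{836 + \frac{85 \sqrt{3}}{4}}$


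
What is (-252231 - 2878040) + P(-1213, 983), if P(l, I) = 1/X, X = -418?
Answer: -1308453279/418 ≈ -3.1303e+6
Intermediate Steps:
P(l, I) = -1/418 (P(l, I) = 1/(-418) = -1/418)
(-252231 - 2878040) + P(-1213, 983) = (-252231 - 2878040) - 1/418 = -3130271 - 1/418 = -1308453279/418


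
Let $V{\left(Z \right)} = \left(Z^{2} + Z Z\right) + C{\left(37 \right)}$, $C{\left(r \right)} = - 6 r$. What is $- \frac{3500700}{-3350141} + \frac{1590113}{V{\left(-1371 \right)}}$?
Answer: $\frac{18486444097933}{12593381027460} \approx 1.4679$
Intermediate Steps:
$V{\left(Z \right)} = -222 + 2 Z^{2}$ ($V{\left(Z \right)} = \left(Z^{2} + Z Z\right) - 222 = \left(Z^{2} + Z^{2}\right) - 222 = 2 Z^{2} - 222 = -222 + 2 Z^{2}$)
$- \frac{3500700}{-3350141} + \frac{1590113}{V{\left(-1371 \right)}} = - \frac{3500700}{-3350141} + \frac{1590113}{-222 + 2 \left(-1371\right)^{2}} = \left(-3500700\right) \left(- \frac{1}{3350141}\right) + \frac{1590113}{-222 + 2 \cdot 1879641} = \frac{3500700}{3350141} + \frac{1590113}{-222 + 3759282} = \frac{3500700}{3350141} + \frac{1590113}{3759060} = \frac{18486444097933}{12593381027460}$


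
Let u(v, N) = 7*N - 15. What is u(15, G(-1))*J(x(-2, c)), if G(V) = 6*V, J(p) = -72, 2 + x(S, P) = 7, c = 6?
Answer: 4104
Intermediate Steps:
x(S, P) = 5 (x(S, P) = -2 + 7 = 5)
u(v, N) = -15 + 7*N
u(15, G(-1))*J(x(-2, c)) = (-15 + 7*(6*(-1)))*(-72) = (-15 + 7*(-6))*(-72) = (-15 - 42)*(-72) = -57*(-72) = 4104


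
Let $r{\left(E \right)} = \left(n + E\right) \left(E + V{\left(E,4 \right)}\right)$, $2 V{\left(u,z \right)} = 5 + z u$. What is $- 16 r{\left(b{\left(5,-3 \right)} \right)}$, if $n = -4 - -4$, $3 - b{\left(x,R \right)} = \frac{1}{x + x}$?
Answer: $- \frac{12992}{25} \approx -519.68$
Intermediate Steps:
$V{\left(u,z \right)} = \frac{5}{2} + \frac{u z}{2}$ ($V{\left(u,z \right)} = \frac{5 + z u}{2} = \frac{5 + u z}{2} = \frac{5}{2} + \frac{u z}{2}$)
$b{\left(x,R \right)} = 3 - \frac{1}{2 x}$ ($b{\left(x,R \right)} = 3 - \frac{1}{x + x} = 3 - \frac{1}{2 x}$)
$n = 0$ ($n = -4 + 4 = 0$)
$r{\left(E \right)} = E \left(\frac{5}{2} + 3 E\right)$ ($r{\left(E \right)} = \left(0 + E\right) \left(E + \left(\frac{5}{2} + \frac{1}{2} E 4\right)\right) = E \left(E + \left(\frac{5}{2} + 2 E\right)\right) = E \left(\frac{5}{2} + 3 E\right)$)
$- 16 r{\left(b{\left(5,-3 \right)} \right)} = - 16 \frac{\left(3 - \frac{1}{2 \cdot 5}\right) \left(5 + 6 \left(3 - \frac{1}{2 \cdot 5}\right)\right)}{2} = - 16 \frac{\left(3 - \frac{1}{10}\right) \left(5 + 6 \left(3 - \frac{1}{10}\right)\right)}{2} = - 16 \cdot \frac{1}{2} \cdot \frac{29}{10} \left(5 + 6 \cdot \frac{29}{10}\right) = - 16 \cdot \frac{1}{2} \cdot \frac{29}{10} \left(5 + \frac{87}{5}\right) = - 16 \cdot \frac{1}{2} \cdot \frac{29}{10} \cdot \frac{112}{5} = \left(-16\right) \frac{812}{25} = - \frac{12992}{25}$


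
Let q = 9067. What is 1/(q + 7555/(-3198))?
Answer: 3198/28988711 ≈ 0.00011032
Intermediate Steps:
1/(q + 7555/(-3198)) = 1/(9067 + 7555/(-3198)) = 1/(9067 + 7555*(-1/3198)) = 1/(9067 - 7555/3198) = 1/(28988711/3198) = 3198/28988711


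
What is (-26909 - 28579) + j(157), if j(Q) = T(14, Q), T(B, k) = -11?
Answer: -55499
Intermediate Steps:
j(Q) = -11
(-26909 - 28579) + j(157) = (-26909 - 28579) - 11 = -55488 - 11 = -55499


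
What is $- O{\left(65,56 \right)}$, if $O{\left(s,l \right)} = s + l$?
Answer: $-121$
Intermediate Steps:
$O{\left(s,l \right)} = l + s$
$- O{\left(65,56 \right)} = - (56 + 65) = \left(-1\right) 121 = -121$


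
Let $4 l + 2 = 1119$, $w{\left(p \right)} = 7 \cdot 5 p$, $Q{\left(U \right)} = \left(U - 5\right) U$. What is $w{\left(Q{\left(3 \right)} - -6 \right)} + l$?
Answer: $\frac{1117}{4} \approx 279.25$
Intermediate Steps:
$Q{\left(U \right)} = U \left(-5 + U\right)$ ($Q{\left(U \right)} = \left(-5 + U\right) U = U \left(-5 + U\right)$)
$w{\left(p \right)} = 35 p$
$l = \frac{1117}{4}$ ($l = - \frac{1}{2} + \frac{1}{4} \cdot 1119 = - \frac{1}{2} + \frac{1119}{4} = \frac{1117}{4} \approx 279.25$)
$w{\left(Q{\left(3 \right)} - -6 \right)} + l = 35 \left(3 \left(-5 + 3\right) - -6\right) + \frac{1117}{4} = 35 \left(3 \left(-2\right) + 6\right) + \frac{1117}{4} = 35 \left(-6 + 6\right) + \frac{1117}{4} = 35 \cdot 0 + \frac{1117}{4} = 0 + \frac{1117}{4} = \frac{1117}{4}$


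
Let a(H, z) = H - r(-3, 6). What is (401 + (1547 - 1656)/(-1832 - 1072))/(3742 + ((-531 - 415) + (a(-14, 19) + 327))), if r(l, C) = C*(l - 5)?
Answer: 1164613/9167928 ≈ 0.12703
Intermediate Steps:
r(l, C) = C*(-5 + l)
a(H, z) = 48 + H (a(H, z) = H - 6*(-5 - 3) = H - 6*(-8) = H - 1*(-48) = H + 48 = 48 + H)
(401 + (1547 - 1656)/(-1832 - 1072))/(3742 + ((-531 - 415) + (a(-14, 19) + 327))) = (401 + (1547 - 1656)/(-1832 - 1072))/(3742 + ((-531 - 415) + ((48 - 14) + 327))) = (401 - 109/(-2904))/(3742 + (-946 + (34 + 327))) = (401 - 109*(-1/2904))/(3742 + (-946 + 361)) = (401 + 109/2904)/(3742 - 585) = (1164613/2904)/3157 = (1164613/2904)*(1/3157) = 1164613/9167928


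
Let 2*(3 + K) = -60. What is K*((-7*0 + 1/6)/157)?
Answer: -11/314 ≈ -0.035032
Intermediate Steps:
K = -33 (K = -3 + (1/2)*(-60) = -3 - 30 = -33)
K*((-7*0 + 1/6)/157) = -33*(-7*0 + 1/6)/157 = -33*(0 + 1/6)/157 = -11/(2*157) = -33*1/942 = -11/314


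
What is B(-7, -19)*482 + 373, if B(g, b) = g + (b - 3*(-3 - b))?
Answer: -35295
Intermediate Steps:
B(g, b) = 9 + g + 4*b (B(g, b) = g + (b + (9 + 3*b)) = g + (9 + 4*b) = 9 + g + 4*b)
B(-7, -19)*482 + 373 = (9 - 7 + 4*(-19))*482 + 373 = (9 - 7 - 76)*482 + 373 = -74*482 + 373 = -35668 + 373 = -35295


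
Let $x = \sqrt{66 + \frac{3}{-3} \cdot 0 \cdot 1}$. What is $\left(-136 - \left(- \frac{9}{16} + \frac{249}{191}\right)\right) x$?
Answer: $- \frac{417881 \sqrt{66}}{3056} \approx -1110.9$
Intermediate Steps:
$x = \sqrt{66}$ ($x = \sqrt{66 + 3 \left(- \frac{1}{3}\right) 0 \cdot 1} = \sqrt{66 + \left(-1\right) 0 \cdot 1} = \sqrt{66 + 0 \cdot 1} = \sqrt{66 + 0} = \sqrt{66} \approx 8.124$)
$\left(-136 - \left(- \frac{9}{16} + \frac{249}{191}\right)\right) x = \left(-136 - \left(- \frac{9}{16} + \frac{249}{191}\right)\right) \sqrt{66} = \left(-136 - \frac{2265}{3056}\right) \sqrt{66} = - \frac{417881 \sqrt{66}}{3056}$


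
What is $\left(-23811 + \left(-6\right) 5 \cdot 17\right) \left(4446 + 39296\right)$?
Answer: $-1063849182$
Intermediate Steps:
$\left(-23811 + \left(-6\right) 5 \cdot 17\right) \left(4446 + 39296\right) = \left(-23811 - 510\right) 43742 = \left(-24321\right) 43742 = -1063849182$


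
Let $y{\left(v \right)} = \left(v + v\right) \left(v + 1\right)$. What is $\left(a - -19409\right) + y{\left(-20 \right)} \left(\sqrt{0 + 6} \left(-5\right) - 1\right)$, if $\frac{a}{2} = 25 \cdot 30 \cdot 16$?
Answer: $42649 - 3800 \sqrt{6} \approx 33341.0$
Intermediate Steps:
$y{\left(v \right)} = 2 v \left(1 + v\right)$
$a = 24000$ ($a = 2 \cdot 25 \cdot 30 \cdot 16 = 2 \cdot 750 \cdot 16 = 2 \cdot 12000 = 24000$)
$\left(a - -19409\right) + y{\left(-20 \right)} \left(\sqrt{0 + 6} \left(-5\right) - 1\right) = \left(24000 - -19409\right) + 2 \left(-20\right) \left(1 - 20\right) \left(\sqrt{0 + 6} \left(-5\right) - 1\right) = \left(24000 + 19409\right) + 2 \left(-20\right) \left(-19\right) \left(\sqrt{6} \left(-5\right) - 1\right) = 43409 + 760 \left(- 5 \sqrt{6} - 1\right) = 43409 + 760 \left(-1 - 5 \sqrt{6}\right) = 43409 - \left(760 + 3800 \sqrt{6}\right) = 42649 - 3800 \sqrt{6}$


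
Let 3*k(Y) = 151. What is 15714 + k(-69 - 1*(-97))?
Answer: 47293/3 ≈ 15764.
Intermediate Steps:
k(Y) = 151/3 (k(Y) = (1/3)*151 = 151/3)
15714 + k(-69 - 1*(-97)) = 15714 + 151/3 = 47293/3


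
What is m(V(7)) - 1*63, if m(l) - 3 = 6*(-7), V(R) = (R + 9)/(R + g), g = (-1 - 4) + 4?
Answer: -102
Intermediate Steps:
g = -1 (g = -5 + 4 = -1)
V(R) = (9 + R)/(-1 + R) (V(R) = (R + 9)/(R - 1) = (9 + R)/(-1 + R))
m(l) = -39 (m(l) = 3 + 6*(-7) = 3 - 42 = -39)
m(V(7)) - 1*63 = -39 - 1*63 = -39 - 63 = -102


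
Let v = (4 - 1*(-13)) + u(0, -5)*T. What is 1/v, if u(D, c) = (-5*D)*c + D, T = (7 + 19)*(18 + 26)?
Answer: 1/17 ≈ 0.058824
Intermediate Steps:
T = 1144 (T = 26*44 = 1144)
u(D, c) = D - 5*D*c (u(D, c) = -5*D*c + D = D - 5*D*c)
v = 17 (v = (4 - 1*(-13)) + (0*(1 - 5*(-5)))*1144 = (4 + 13) + (0*(1 + 25))*1144 = 17 + (0*26)*1144 = 17 + 0*1144 = 17 + 0 = 17)
1/v = 1/17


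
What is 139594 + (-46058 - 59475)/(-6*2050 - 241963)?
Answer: 35493694755/254263 ≈ 1.3959e+5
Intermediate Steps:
139594 + (-46058 - 59475)/(-6*2050 - 241963) = 139594 - 105533/(-12300 - 241963) = 139594 - 105533/(-254263) = 139594 - 105533*(-1/254263) = 139594 + 105533/254263 = 35493694755/254263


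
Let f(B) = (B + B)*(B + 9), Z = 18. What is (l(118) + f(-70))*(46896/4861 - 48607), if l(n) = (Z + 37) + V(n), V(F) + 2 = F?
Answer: -2057814608741/4861 ≈ -4.2333e+8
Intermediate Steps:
V(F) = -2 + F
l(n) = 53 + n (l(n) = (18 + 37) + (-2 + n) = 55 + (-2 + n) = 53 + n)
f(B) = 2*B*(9 + B) (f(B) = (2*B)*(9 + B) = 2*B*(9 + B))
(l(118) + f(-70))*(46896/4861 - 48607) = ((53 + 118) + 2*(-70)*(9 - 70))*(46896/4861 - 48607) = (171 + 2*(-70)*(-61))*(46896*(1/4861) - 48607) = (171 + 8540)*(46896/4861 - 48607) = 8711*(-236231731/4861) = -2057814608741/4861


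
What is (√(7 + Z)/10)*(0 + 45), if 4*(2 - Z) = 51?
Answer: 9*I*√15/4 ≈ 8.7142*I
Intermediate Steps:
Z = -43/4 (Z = 2 - ¼*51 = 2 - 51/4 = -43/4 ≈ -10.750)
(√(7 + Z)/10)*(0 + 45) = (√(7 - 43/4)/10)*(0 + 45) = (√(-15/4)*(⅒))*45 = ((I*√15/2)*(⅒))*45 = (I*√15/20)*45 = 9*I*√15/4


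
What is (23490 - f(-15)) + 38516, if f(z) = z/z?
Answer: 62005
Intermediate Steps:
f(z) = 1
(23490 - f(-15)) + 38516 = (23490 - 1*1) + 38516 = (23490 - 1) + 38516 = 23489 + 38516 = 62005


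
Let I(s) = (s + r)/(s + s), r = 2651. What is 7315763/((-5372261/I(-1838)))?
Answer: 5947715319/19748431436 ≈ 0.30117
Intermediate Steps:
I(s) = (2651 + s)/(2*s) (I(s) = (s + 2651)/(s + s) = (2651 + s)/((2*s)) = (2651 + s)*(1/(2*s)) = (2651 + s)/(2*s))
7315763/((-5372261/I(-1838))) = 7315763/((-5372261*(-3676/(2651 - 1838)))) = 7315763/((-5372261/((1/2)*(-1/1838)*813))) = 7315763/((-5372261/(-813/3676))) = 7315763/((-5372261*(-3676/813))) = 7315763/(19748431436/813) = 7315763*(813/19748431436) = 5947715319/19748431436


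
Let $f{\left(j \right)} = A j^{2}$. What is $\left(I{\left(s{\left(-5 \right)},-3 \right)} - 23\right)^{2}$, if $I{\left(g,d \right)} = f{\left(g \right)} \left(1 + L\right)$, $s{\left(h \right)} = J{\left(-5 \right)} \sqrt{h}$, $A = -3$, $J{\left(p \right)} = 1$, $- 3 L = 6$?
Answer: $1444$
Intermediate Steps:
$L = -2$ ($L = \left(- \frac{1}{3}\right) 6 = -2$)
$f{\left(j \right)} = - 3 j^{2}$
$s{\left(h \right)} = \sqrt{h}$ ($s{\left(h \right)} = 1 \sqrt{h} = \sqrt{h}$)
$I{\left(g,d \right)} = 3 g^{2}$ ($I{\left(g,d \right)} = - 3 g^{2} \left(1 - 2\right) = - 3 g^{2} \left(-1\right) = 3 g^{2}$)
$\left(I{\left(s{\left(-5 \right)},-3 \right)} - 23\right)^{2} = \left(3 \left(\sqrt{-5}\right)^{2} - 23\right)^{2} = \left(3 \left(i \sqrt{5}\right)^{2} - 23\right)^{2} = \left(3 \left(-5\right) - 23\right)^{2} = \left(-15 - 23\right)^{2} = \left(-38\right)^{2} = 1444$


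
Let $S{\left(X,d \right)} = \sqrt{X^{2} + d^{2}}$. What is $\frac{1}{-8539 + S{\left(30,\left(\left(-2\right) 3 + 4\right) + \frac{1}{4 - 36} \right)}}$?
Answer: $- \frac{8743936}{74663543679} - \frac{160 \sqrt{37033}}{74663543679} \approx -0.00011752$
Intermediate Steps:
$\frac{1}{-8539 + S{\left(30,\left(\left(-2\right) 3 + 4\right) + \frac{1}{4 - 36} \right)}} = \frac{1}{-8539 + \sqrt{30^{2} + \left(\left(\left(-2\right) 3 + 4\right) + \frac{1}{4 - 36}\right)^{2}}} = \frac{1}{-8539 + \sqrt{900 + \left(\left(-6 + 4\right) + \frac{1}{-32}\right)^{2}}} = \frac{1}{-8539 + \sqrt{900 + \left(-2 - \frac{1}{32}\right)^{2}}} = \frac{1}{-8539 + \sqrt{900 + \left(- \frac{65}{32}\right)^{2}}} = \frac{1}{-8539 + \sqrt{900 + \frac{4225}{1024}}} = \frac{1}{-8539 + \sqrt{\frac{925825}{1024}}} = \frac{1}{-8539 + \frac{5 \sqrt{37033}}{32}}$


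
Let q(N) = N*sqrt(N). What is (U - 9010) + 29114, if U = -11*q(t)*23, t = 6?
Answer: 20104 - 1518*sqrt(6) ≈ 16386.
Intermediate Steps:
q(N) = N**(3/2)
U = -1518*sqrt(6) (U = -66*sqrt(6)*23 = -1518*sqrt(6) ≈ -3718.3)
(U - 9010) + 29114 = (-1518*sqrt(6) - 9010) + 29114 = (-9010 - 1518*sqrt(6)) + 29114 = 20104 - 1518*sqrt(6)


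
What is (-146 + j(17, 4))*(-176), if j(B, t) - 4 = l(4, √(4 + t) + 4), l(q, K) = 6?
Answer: 23936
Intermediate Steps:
j(B, t) = 10 (j(B, t) = 4 + 6 = 10)
(-146 + j(17, 4))*(-176) = (-146 + 10)*(-176) = -136*(-176) = 23936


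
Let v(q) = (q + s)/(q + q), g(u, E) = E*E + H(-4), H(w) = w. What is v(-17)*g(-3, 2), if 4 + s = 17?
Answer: 0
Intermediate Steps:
s = 13 (s = -4 + 17 = 13)
g(u, E) = -4 + E² (g(u, E) = E*E - 4 = E² - 4 = -4 + E²)
v(q) = (13 + q)/(2*q) (v(q) = (q + 13)/(q + q) = (13 + q)/((2*q)) = (13 + q)*(1/(2*q)) = (13 + q)/(2*q))
v(-17)*g(-3, 2) = ((½)*(13 - 17)/(-17))*(-4 + 2²) = ((½)*(-1/17)*(-4))*(-4 + 4) = (2/17)*0 = 0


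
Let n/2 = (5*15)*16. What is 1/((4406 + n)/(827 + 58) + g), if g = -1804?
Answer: -885/1589734 ≈ -0.00055670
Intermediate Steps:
n = 2400 (n = 2*((5*15)*16) = 2*(75*16) = 2*1200 = 2400)
1/((4406 + n)/(827 + 58) + g) = 1/((4406 + 2400)/(827 + 58) - 1804) = 1/(6806/885 - 1804) = 1/(-1589734/885) = -885/1589734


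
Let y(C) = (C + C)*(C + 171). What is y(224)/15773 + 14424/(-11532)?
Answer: 151099414/15157853 ≈ 9.9684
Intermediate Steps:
y(C) = 2*C*(171 + C) (y(C) = (2*C)*(171 + C) = 2*C*(171 + C))
y(224)/15773 + 14424/(-11532) = (2*224*(171 + 224))/15773 + 14424/(-11532) = (2*224*395)*(1/15773) + 14424*(-1/11532) = 176960*(1/15773) - 1202/961 = 176960/15773 - 1202/961 = 151099414/15157853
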